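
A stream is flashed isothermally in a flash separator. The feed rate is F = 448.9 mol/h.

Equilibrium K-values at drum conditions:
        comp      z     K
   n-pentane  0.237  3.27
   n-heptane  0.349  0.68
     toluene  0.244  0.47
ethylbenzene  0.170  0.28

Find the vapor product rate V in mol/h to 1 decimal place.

V = 70.5 mol/h

Newton iteration, ψ⁰ = 0.6:
  ψ = 0.600: g = -0.3156, g' = -0.694 → ψ = 0.145
  ψ = 0.145: g = 0.0105, g' = -0.920 → ψ = 0.157
Converged at ψ = 0.157.
Then V = ψ·F = 0.1570·448.9 = 70.5 mol/h and L = F − V = 378.4 mol/h.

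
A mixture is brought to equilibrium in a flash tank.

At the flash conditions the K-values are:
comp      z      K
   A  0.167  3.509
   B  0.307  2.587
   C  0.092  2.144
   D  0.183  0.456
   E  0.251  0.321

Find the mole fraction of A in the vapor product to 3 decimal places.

y_A = 0.223

Rachford–Rice: g(V/F) = Σ zᵢ(Kᵢ−1)/(1+V/F(Kᵢ−1)) = 0.
g(0) = ΣzᵢKᵢ − 1 = 0.741 and g(1) = 1 − Σzᵢ/Kᵢ = -0.392, so a root lies in (0, 1).
Newton–Raphson from V/F = 0.5:
  V/F = 0.500: g = 0.1297, g' = -0.863 → V/F = 0.650
Converged at V/F = 0.650.
Compositions from xᵢ = zᵢ/(1+V/F(Kᵢ−1)), yᵢ = Kᵢxᵢ:
  A: x = 0.063, y = 0.223
  B: x = 0.151, y = 0.391
  C: x = 0.053, y = 0.113
  D: x = 0.283, y = 0.129
  E: x = 0.450, y = 0.144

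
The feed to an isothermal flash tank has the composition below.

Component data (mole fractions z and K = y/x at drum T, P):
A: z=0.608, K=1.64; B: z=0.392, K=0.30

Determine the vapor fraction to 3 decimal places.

ψ = 0.256

Material balance + equilibrium reduce to Σ zᵢ(Kᵢ−1)/(1+ψ(Kᵢ−1)) = 0.
Check two-phase: ΣzᵢKᵢ = 1.115 > 1 and Σzᵢ/Kᵢ = 1.677 > 1, so g(0) = 0.115 > 0 and g(1) = -0.677 < 0.
Newton iteration, ψ⁰ = 0.62:
  ψ = 0.620: g = -0.2062, g' = -0.727 → ψ = 0.336
  ψ = 0.336: g = -0.0387, g' = -0.497 → ψ = 0.259
  ψ = 0.259: g = -0.0011, g' = -0.470 → ψ = 0.256
Converged at ψ = 0.256.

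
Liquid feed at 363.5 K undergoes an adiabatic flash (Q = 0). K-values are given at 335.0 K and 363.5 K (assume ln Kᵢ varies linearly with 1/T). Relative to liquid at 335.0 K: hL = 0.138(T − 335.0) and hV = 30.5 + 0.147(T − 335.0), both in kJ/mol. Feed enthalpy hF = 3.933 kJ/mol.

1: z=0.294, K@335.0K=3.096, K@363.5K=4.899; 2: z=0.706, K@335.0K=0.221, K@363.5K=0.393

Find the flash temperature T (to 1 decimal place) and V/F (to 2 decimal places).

T = 340.9 K, V/F = 0.10

Adiabatic flash: solve Rachford–Rice at each trial T, then check hF = ψ·hV(T) + (1−ψ)·hL(T).
  T = 335.0 K: K = (3.096, 0.221), RR gives ψ = 0.041, H_out = 1.238 kJ/mol
  T = 363.5 K: K = (4.899, 0.393), RR gives ψ = 0.303, H_out = 13.261 kJ/mol
  T = 349.2 K: K = (3.928, 0.298), RR gives ψ = 0.178, H_out = 7.400 kJ/mol
  T = 342.1 K: K = (3.496, 0.257), RR gives ψ = 0.113, H_out = 4.434 kJ/mol
  T = 338.6 K: K = (3.295, 0.239), RR gives ψ = 0.079, H_out = 2.898 kJ/mol
  T = 340.4 K: K = (3.397, 0.248), RR gives ψ = 0.097, H_out = 3.696 kJ/mol
Linear interpolation between T = 340.4 (H_out = 3.696) and T = 342.1 (H_out = 4.434) on hF = 3.933 gives T ≈ 340.9 K, at which ψ = 0.10.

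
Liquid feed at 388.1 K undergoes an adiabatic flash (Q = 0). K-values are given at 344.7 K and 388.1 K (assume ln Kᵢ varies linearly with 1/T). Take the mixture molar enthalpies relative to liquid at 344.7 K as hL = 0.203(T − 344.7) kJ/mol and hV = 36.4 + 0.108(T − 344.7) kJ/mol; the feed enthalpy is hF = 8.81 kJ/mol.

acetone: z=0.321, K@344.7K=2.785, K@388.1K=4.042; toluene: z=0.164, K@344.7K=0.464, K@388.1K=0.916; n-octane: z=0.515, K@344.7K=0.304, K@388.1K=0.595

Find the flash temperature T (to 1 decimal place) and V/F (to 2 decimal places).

T = 353.5 K, V/F = 0.20

Adiabatic flash: solve Rachford–Rice at each trial T, then check hF = ψ·hV(T) + (1−ψ)·hL(T).
  T = 344.7 K: K = (2.785, 0.464, 0.304), RR gives ψ = 0.108, H_out = 3.914 kJ/mol
  T = 388.1 K: K = (4.042, 0.916, 0.595), RR gives ψ = 0.713, H_out = 31.840 kJ/mol
  T = 366.4 K: K = (3.392, 0.665, 0.434), RR gives ψ = 0.341, H_out = 16.099 kJ/mol
  T = 355.5 K: K = (3.082, 0.558, 0.365), RR gives ψ = 0.218, H_out = 9.895 kJ/mol
  T = 350.1 K: K = (2.932, 0.510, 0.334), RR gives ψ = 0.162, H_out = 6.915 kJ/mol
  T = 352.8 K: K = (3.006, 0.534, 0.349), RR gives ψ = 0.190, H_out = 8.404 kJ/mol
  T = 354.1 K: K = (3.042, 0.545, 0.357), RR gives ψ = 0.203, H_out = 9.121 kJ/mol
Linear interpolation between T = 352.8 (H_out = 8.404) and T = 354.1 (H_out = 9.121) on hF = 8.81 gives T ≈ 353.5 K, at which ψ = 0.20.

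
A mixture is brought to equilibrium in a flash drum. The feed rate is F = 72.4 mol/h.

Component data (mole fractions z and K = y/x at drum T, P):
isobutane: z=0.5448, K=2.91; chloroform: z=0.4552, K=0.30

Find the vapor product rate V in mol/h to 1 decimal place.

V = 39.1 mol/h

Let ψ = V/F and solve Σ zᵢ(Kᵢ−1)/(1+ψ(Kᵢ−1)) = 0.
Check two-phase: ΣzᵢKᵢ = 1.7219 > 1 and Σzᵢ/Kᵢ = 1.7045 > 1, so g(0) = 0.7219 > 0 and g(1) = -0.7045 < 0.
Binary case is linear: z₁(K₁−1)(1+ψ(K₂−1)) + z₂(K₂−1)(1+ψ(K₁−1)) = 0
⇒ ψ = [z₁(K₁−1)+z₂(K₂−1)] / [−(K₁−1)(K₂−1)] = 0.72193/1.33700 = 0.5400
Then V = ψ·F = 0.5400·72.4 = 39.1 mol/h and L = F − V = 33.3 mol/h.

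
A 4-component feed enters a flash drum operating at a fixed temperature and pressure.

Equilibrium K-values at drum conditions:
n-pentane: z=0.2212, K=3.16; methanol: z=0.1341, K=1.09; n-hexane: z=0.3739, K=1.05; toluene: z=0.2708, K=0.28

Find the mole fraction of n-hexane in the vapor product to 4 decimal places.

y_n-hexane = 0.3845

Material balance + equilibrium reduce to Σ zᵢ(Kᵢ−1)/(1+ψ(Kᵢ−1)) = 0.
Check two-phase: ΣzᵢKᵢ = 1.3136 > 1 and Σzᵢ/Kᵢ = 1.5163 > 1, so g(0) = 0.3136 > 0 and g(1) = -0.5163 < 0.
Newton–Raphson from ψ = 0.6:
  ψ = 0.6000: g = -0.10557, g' = -0.6328 → ψ = 0.4332
  ψ = 0.4332: g = -0.00659, g' = -0.5738 → ψ = 0.4217
Converged at ψ = 0.4217.
Compositions from xᵢ = zᵢ/(1+ψ(Kᵢ−1)), yᵢ = Kᵢxᵢ:
  n-pentane: x = 0.1158, y = 0.3658
  methanol: x = 0.1292, y = 0.1408
  n-hexane: x = 0.3662, y = 0.3845
  toluene: x = 0.3889, y = 0.1089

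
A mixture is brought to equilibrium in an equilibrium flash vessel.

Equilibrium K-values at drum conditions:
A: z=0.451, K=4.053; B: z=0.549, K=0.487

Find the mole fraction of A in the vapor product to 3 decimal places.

Material balance + equilibrium reduce to Σ zᵢ(Kᵢ−1)/(1+ψ(Kᵢ−1)) = 0.
Check two-phase: ΣzᵢKᵢ = 2.095 > 1 and Σzᵢ/Kᵢ = 1.239 > 1, so g(0) = 1.095 > 0 and g(1) = -0.239 < 0.
Binary case is linear: z₁(K₁−1)(1+ψ(K₂−1)) + z₂(K₂−1)(1+ψ(K₁−1)) = 0
⇒ ψ = [z₁(K₁−1)+z₂(K₂−1)] / [−(K₁−1)(K₂−1)] = 1.0953/1.5662 = 0.699
Compositions from xᵢ = zᵢ/(1+ψ(Kᵢ−1)), yᵢ = Kᵢxᵢ:
  A: x = 0.144, y = 0.583
  B: x = 0.856, y = 0.417

y_A = 0.583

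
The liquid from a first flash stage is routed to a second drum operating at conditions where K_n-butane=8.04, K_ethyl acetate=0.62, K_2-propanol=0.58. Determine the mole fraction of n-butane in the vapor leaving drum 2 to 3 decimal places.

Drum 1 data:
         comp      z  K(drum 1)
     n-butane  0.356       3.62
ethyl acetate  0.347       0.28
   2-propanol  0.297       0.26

y_n-butane (drum 2) = 0.431

Drum 1:
Iterate (Newton) starting at ψ₁ = 0.49:
  ψ₁ = 0.490: g = -0.3224, g' = -1.298 → ψ₁ = 0.242
Converged at ψ₁ = 0.242.
Drum-1 compositions:
  n-butane: x = 0.218, y = 0.788
  ethyl acetate: x = 0.420, y = 0.118
  2-propanol: x = 0.362, y = 0.094
Drum-2 feed = drum-1 liquid: z₂ = (0.2177, 0.4204, 0.3619).
Drum 2:
Material balance + equilibrium reduce to Σ zᵢ(Kᵢ−1)/(1+ψ₂(Kᵢ−1)) = 0.
Check two-phase: ΣzᵢKᵢ = 2.221 > 1 and Σzᵢ/Kᵢ = 1.329 > 1, so g(0) = 1.221 > 0 and g(1) = -0.329 < 0.
Newton iteration, ψ₂⁰ = 0.5:
  ψ₂ = 0.500: g = -0.0505, g' = -0.723 → ψ₂ = 0.430
  ψ₂ = 0.430: g = 0.0040, g' = -0.847 → ψ₂ = 0.435
Converged at ψ₂ = 0.435.
  n-butane: x = 0.054, y = 0.431
  ethyl acetate: x = 0.504, y = 0.312
  2-propanol: x = 0.443, y = 0.257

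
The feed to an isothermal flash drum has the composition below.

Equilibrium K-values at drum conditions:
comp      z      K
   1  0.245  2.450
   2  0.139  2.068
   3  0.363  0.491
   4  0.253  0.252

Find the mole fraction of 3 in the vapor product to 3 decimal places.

y_3 = 0.194

Material balance + equilibrium reduce to Σ zᵢ(Kᵢ−1)/(1+V/F(Kᵢ−1)) = 0.
Feasibility: ΣzᵢKᵢ = 1.130, Σzᵢ/Kᵢ = 1.910 — both > 1, two phases present.
Iterate (Newton) starting at V/F = 0.34:
  V/F = 0.340: g = -0.1304, g' = -0.709 → V/F = 0.156
  V/F = 0.156: g = 0.0020, g' = -0.751 → V/F = 0.159
Converged at V/F = 0.159.
Compositions from xᵢ = zᵢ/(1+V/F(Kᵢ−1)), yᵢ = Kᵢxᵢ:
  1: x = 0.199, y = 0.488
  2: x = 0.119, y = 0.246
  3: x = 0.395, y = 0.194
  4: x = 0.287, y = 0.072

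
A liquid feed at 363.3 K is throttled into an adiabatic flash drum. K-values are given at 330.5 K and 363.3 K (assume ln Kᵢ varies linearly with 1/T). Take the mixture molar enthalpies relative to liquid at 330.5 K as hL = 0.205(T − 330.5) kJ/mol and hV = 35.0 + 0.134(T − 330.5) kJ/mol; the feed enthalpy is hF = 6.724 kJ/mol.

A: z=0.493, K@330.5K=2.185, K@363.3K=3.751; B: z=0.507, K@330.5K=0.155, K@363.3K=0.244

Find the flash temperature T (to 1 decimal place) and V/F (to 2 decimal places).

Adiabatic flash: solve Rachford–Rice at each trial T, then check hF = ψ·hV(T) + (1−ψ)·hL(T).
  T = 330.5 K: K = (2.185, 0.155), RR gives ψ = 0.156, H_out = 5.445 kJ/mol
  T = 363.3 K: K = (3.751, 0.244), RR gives ψ = 0.468, H_out = 22.008 kJ/mol
  T = 346.9 K: K = (2.900, 0.197), RR gives ψ = 0.347, H_out = 15.094 kJ/mol
  T = 338.7 K: K = (2.526, 0.175), RR gives ψ = 0.265, H_out = 10.813 kJ/mol
  T = 334.6 K: K = (2.351, 0.165), RR gives ψ = 0.215, H_out = 8.307 kJ/mol
  T = 332.6 K: K = (2.269, 0.160), RR gives ψ = 0.187, H_out = 6.962 kJ/mol
Linear interpolation between T = 330.5 (H_out = 5.445) and T = 332.6 (H_out = 6.962) on hF = 6.724 gives T ≈ 332.3 K, at which ψ = 0.18.

T = 332.3 K, V/F = 0.18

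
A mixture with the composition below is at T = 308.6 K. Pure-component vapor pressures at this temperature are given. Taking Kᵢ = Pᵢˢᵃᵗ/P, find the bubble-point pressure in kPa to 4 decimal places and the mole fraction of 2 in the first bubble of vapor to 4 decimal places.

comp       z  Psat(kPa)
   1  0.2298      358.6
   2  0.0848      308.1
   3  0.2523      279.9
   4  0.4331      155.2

Pbub = 246.3691 kPa, y_2 = 0.1060

At the bubble point ψ → 0, so ΣzᵢKᵢ = 1 with Kᵢ = Pᵢˢᵃᵗ/P ⇒ P = ΣzᵢPᵢˢᵃᵗ.
P = 0.2298·358.6 + 0.0848·308.1 + 0.2523·279.9 + 0.4331·155.2 = 246.3691 kPa
yᵢ = zᵢPᵢˢᵃᵗ/P ⇒ y_2 = 0.0848·308.1/246.3691 = 0.1060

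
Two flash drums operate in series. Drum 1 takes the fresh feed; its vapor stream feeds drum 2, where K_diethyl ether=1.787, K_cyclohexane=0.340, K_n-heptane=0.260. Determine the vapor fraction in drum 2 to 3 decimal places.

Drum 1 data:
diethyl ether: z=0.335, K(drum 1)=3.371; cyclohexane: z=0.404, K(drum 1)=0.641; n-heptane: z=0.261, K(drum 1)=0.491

Drum 1:
Newton–Raphson from ψ₁ = 0.5:
  ψ₁ = 0.500: g = 0.0085, g' = -0.593 → ψ₁ = 0.514
Converged at ψ₁ = 0.514.
Drum-1 compositions:
  diethyl ether: x = 0.151, y = 0.509
  cyclohexane: x = 0.495, y = 0.318
  n-heptane: x = 0.354, y = 0.174
Drum-2 feed = drum-1 vapor: z₂ = (0.5088, 0.3176, 0.1736).
Drum 2:
Material balance + equilibrium reduce to Σ zᵢ(Kᵢ−1)/(1+ψ₂(Kᵢ−1)) = 0.
g(0) = ΣzᵢKᵢ − 1 = 0.062 and g(1) = 1 − Σzᵢ/Kᵢ = -0.887, so a root lies in (0, 1).
Iterate (Newton) starting at ψ₂ = 0.5:
  ψ₂ = 0.500: g = -0.2294, g' = -0.710 → ψ₂ = 0.177
  ψ₂ = 0.177: g = -0.0336, g' = -0.546 → ψ₂ = 0.115
Converged at ψ₂ = 0.115.
  diethyl ether: x = 0.467, y = 0.834
  cyclohexane: x = 0.344, y = 0.117
  n-heptane: x = 0.190, y = 0.049

V/F (drum 2) = 0.115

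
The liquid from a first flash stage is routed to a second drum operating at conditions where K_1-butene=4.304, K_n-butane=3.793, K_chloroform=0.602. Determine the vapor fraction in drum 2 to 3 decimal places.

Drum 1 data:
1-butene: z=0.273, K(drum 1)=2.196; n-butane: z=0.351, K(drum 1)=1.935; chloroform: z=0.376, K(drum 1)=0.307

V/F (drum 2) = 0.802

Drum 1:
Newton–Raphson from ψ₁ = 0.42:
  ψ₁ = 0.420: g = 0.0854, g' = -0.691 → ψ₁ = 0.544
  ψ₁ = 0.544: g = -0.0027, g' = -0.743 → ψ₁ = 0.540
Converged at ψ₁ = 0.540.
Drum-1 compositions:
  1-butene: x = 0.166, y = 0.364
  n-butane: x = 0.233, y = 0.451
  chloroform: x = 0.601, y = 0.184
Drum-2 feed = drum-1 liquid: z₂ = (0.1659, 0.2332, 0.6009).
Drum 2:
Material balance + equilibrium reduce to Σ zᵢ(Kᵢ−1)/(1+ψ₂(Kᵢ−1)) = 0.
Feasibility: ΣzᵢKᵢ = 1.960, Σzᵢ/Kᵢ = 1.098 — both > 1, two phases present.
Iterate (Newton) starting at ψ₂ = 0.32:
  ψ₂ = 0.320: g = 0.3363, g' = -1.060 → ψ₂ = 0.637
  ψ₂ = 0.637: g = 0.0904, g' = -0.594 → ψ₂ = 0.789
  ψ₂ = 0.789: g = 0.0064, g' = -0.519 → ψ₂ = 0.802
Converged at ψ₂ = 0.802.
  1-butene: x = 0.045, y = 0.196
  n-butane: x = 0.072, y = 0.273
  chloroform: x = 0.883, y = 0.531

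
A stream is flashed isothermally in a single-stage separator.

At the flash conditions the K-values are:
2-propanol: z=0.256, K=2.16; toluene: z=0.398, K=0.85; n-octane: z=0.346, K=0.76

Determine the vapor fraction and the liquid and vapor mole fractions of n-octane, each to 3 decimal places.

Rachford–Rice: g(ψ) = Σ zᵢ(Kᵢ−1)/(1+ψ(Kᵢ−1)) = 0.
Check two-phase: ΣzᵢKᵢ = 1.154 > 1 and Σzᵢ/Kᵢ = 1.042 > 1, so g(0) = 0.154 > 0 and g(1) = -0.042 < 0.
Newton–Raphson from ψ = 0.45:
  ψ = 0.450: g = 0.0380, g' = -0.184 → ψ = 0.656
  ψ = 0.656: g = 0.0038, g' = -0.150 → ψ = 0.682
Converged at ψ = 0.682.
Compositions from xᵢ = zᵢ/(1+ψ(Kᵢ−1)), yᵢ = Kᵢxᵢ:
  2-propanol: x = 0.143, y = 0.309
  toluene: x = 0.443, y = 0.377
  n-octane: x = 0.414, y = 0.314

ψ = 0.682, x_n-octane = 0.414, y_n-octane = 0.314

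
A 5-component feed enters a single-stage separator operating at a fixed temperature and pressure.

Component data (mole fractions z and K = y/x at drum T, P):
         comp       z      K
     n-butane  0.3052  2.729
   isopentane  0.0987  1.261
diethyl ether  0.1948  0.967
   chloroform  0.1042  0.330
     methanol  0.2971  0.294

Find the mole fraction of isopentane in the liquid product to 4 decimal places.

Material balance + equilibrium reduce to Σ zᵢ(Kᵢ−1)/(1+ψ(Kᵢ−1)) = 0.
g(0) = ΣzᵢKᵢ − 1 = 0.2675 and g(1) = 1 − Σzᵢ/Kᵢ = -0.7179, so a root lies in (0, 1).
Newton iteration, ψ⁰ = 0.5:
  ψ = 0.5000: g = -0.12991, g' = -0.7275 → ψ = 0.3214
  ψ = 0.3214: g = -0.00384, g' = -0.7067 → ψ = 0.3160
Converged at ψ = 0.3160.
Compositions from xᵢ = zᵢ/(1+ψ(Kᵢ−1)), yᵢ = Kᵢxᵢ:
  n-butane: x = 0.1974, y = 0.5386
  isopentane: x = 0.0912, y = 0.1150
  diethyl ether: x = 0.1969, y = 0.1904
  chloroform: x = 0.1322, y = 0.0436
  methanol: x = 0.3824, y = 0.1124

x_isopentane = 0.0912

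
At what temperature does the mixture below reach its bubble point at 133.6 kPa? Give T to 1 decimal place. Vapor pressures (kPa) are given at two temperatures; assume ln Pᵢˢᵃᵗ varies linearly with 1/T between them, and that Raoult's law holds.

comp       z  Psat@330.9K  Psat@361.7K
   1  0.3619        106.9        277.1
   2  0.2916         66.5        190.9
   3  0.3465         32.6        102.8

T = 350.2 K

Bubble-point temperature: ΣzᵢPᵢˢᵃᵗ(T) = P. Interpolate ln Pᵢˢᵃᵗ = aᵢ + bᵢ/T.
  T = 330.9 K: ΣzᵢPᵢˢᵃᵗ = 69.37 kPa
  T = 361.7 K: ΣzᵢPᵢˢᵃᵗ = 191.57 kPa
  T = 346.3 K: ΣzᵢPᵢˢᵃᵗ = 117.83 kPa
  T = 354.0 K: ΣzᵢPᵢˢᵃᵗ = 151.01 kPa
  T = 350.1 K: ΣzᵢPᵢˢᵃᵗ = 133.36 kPa
  T = 352.1 K: ΣzᵢPᵢˢᵃᵗ = 142.19 kPa
Interpolating between 350.1 K and 352.1 K gives T ≈ 350.2 K.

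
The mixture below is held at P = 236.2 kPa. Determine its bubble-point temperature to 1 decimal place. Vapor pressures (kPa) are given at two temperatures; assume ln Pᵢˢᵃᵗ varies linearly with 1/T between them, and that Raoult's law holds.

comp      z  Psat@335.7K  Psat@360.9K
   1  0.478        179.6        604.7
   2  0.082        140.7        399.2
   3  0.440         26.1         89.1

Bubble-point temperature: ΣzᵢPᵢˢᵃᵗ(T) = P. Interpolate ln Pᵢˢᵃᵗ = aᵢ + bᵢ/T.
  T = 335.7 K: ΣzᵢPᵢˢᵃᵗ = 108.87 kPa
  T = 360.9 K: ΣzᵢPᵢˢᵃᵗ = 360.99 kPa
  T = 348.3 K: ΣzᵢPᵢˢᵃᵗ = 202.52 kPa
  T = 354.6 K: ΣzᵢPᵢˢᵃᵗ = 271.76 kPa
  T = 351.5 K: ΣzᵢPᵢˢᵃᵗ = 235.45 kPa
  T = 353.1 K: ΣzᵢPᵢˢᵃᵗ = 253.62 kPa
Interpolating between 351.5 K and 353.1 K gives T ≈ 351.6 K.

T = 351.6 K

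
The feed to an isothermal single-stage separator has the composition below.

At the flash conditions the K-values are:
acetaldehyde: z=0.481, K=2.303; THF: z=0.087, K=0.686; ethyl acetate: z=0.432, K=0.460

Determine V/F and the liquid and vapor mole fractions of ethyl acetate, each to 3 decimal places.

V/F = 0.550, x_ethyl acetate = 0.615, y_ethyl acetate = 0.283

Material balance + equilibrium reduce to Σ zᵢ(Kᵢ−1)/(1+V/F(Kᵢ−1)) = 0.
Feasibility: ΣzᵢKᵢ = 1.366, Σzᵢ/Kᵢ = 1.275 — both > 1, two phases present.
Iterate (Newton) starting at V/F = 0.5:
  V/F = 0.500: g = 0.0275, g' = -0.548 → V/F = 0.550
Converged at V/F = 0.550.
Compositions from xᵢ = zᵢ/(1+V/F(Kᵢ−1)), yᵢ = Kᵢxᵢ:
  acetaldehyde: x = 0.280, y = 0.645
  THF: x = 0.105, y = 0.072
  ethyl acetate: x = 0.615, y = 0.283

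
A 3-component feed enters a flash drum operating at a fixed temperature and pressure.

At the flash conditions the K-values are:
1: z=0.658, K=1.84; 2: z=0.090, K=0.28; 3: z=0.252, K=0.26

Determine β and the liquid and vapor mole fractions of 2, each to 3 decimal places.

β = 0.488, x_2 = 0.139, y_2 = 0.039

Material balance + equilibrium reduce to Σ zᵢ(Kᵢ−1)/(1+β(Kᵢ−1)) = 0.
g(0) = ΣzᵢKᵢ − 1 = 0.301 and g(1) = 1 − Σzᵢ/Kᵢ = -0.648, so a root lies in (0, 1).
Iterate (Newton) starting at β = 0.35:
  β = 0.350: g = 0.0888, g' = -0.612 → β = 0.495
  β = 0.495: g = -0.0047, g' = -0.688 → β = 0.488
Converged at β = 0.488.
Compositions from xᵢ = zᵢ/(1+β(Kᵢ−1)), yᵢ = Kᵢxᵢ:
  1: x = 0.467, y = 0.859
  2: x = 0.139, y = 0.039
  3: x = 0.395, y = 0.103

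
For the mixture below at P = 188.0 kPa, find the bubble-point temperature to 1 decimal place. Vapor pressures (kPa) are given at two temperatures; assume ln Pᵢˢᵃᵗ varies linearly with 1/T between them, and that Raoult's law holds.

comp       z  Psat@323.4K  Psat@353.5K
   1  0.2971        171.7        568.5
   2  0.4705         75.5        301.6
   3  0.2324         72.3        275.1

Bubble-point temperature: ΣzᵢPᵢˢᵃᵗ(T) = P. Interpolate ln Pᵢˢᵃᵗ = aᵢ + bᵢ/T.
  T = 323.4 K: ΣzᵢPᵢˢᵃᵗ = 103.34 kPa
  T = 353.5 K: ΣzᵢPᵢˢᵃᵗ = 374.74 kPa
  T = 338.4 K: ΣzᵢPᵢˢᵃᵗ = 201.88 kPa
  T = 330.9 K: ΣzᵢPᵢˢᵃᵗ = 145.50 kPa
  T = 334.6 K: ΣzᵢPᵢˢᵃᵗ = 171.31 kPa
  T = 336.5 K: ΣzᵢPᵢˢᵃᵗ = 186.05 kPa
Interpolating between 336.5 K and 338.4 K gives T ≈ 336.7 K.

T = 336.7 K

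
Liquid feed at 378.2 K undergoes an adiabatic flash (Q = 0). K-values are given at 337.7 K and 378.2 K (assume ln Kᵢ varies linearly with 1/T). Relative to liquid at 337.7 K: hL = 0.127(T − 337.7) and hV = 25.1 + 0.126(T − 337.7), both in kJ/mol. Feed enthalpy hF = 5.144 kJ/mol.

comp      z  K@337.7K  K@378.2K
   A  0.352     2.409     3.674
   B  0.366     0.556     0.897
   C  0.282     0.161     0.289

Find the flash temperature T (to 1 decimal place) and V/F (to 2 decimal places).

T = 343.2 K, V/F = 0.18

Adiabatic flash: solve Rachford–Rice at each trial T, then check hF = ψ·hV(T) + (1−ψ)·hL(T).
  T = 337.7 K: K = (2.409, 0.556, 0.161), RR gives ψ = 0.108, H_out = 2.699 kJ/mol
  T = 378.2 K: K = (3.674, 0.897, 0.289), RR gives ψ = 0.565, H_out = 19.293 kJ/mol
  T = 357.9 K: K = (3.009, 0.715, 0.219), RR gives ψ = 0.346, H_out = 11.241 kJ/mol
  T = 347.8 K: K = (2.701, 0.633, 0.189), RR gives ψ = 0.233, H_out = 7.123 kJ/mol
  T = 342.8 K: K = (2.554, 0.594, 0.175), RR gives ψ = 0.173, H_out = 4.988 kJ/mol
  T = 345.3 K: K = (2.627, 0.613, 0.182), RR gives ψ = 0.203, H_out = 6.067 kJ/mol
  T = 344.1 K: K = (2.592, 0.604, 0.178), RR gives ψ = 0.189, H_out = 5.552 kJ/mol
Linear interpolation between T = 342.8 (H_out = 4.988) and T = 344.1 (H_out = 5.552) on hF = 5.144 gives T ≈ 343.2 K, at which ψ = 0.18.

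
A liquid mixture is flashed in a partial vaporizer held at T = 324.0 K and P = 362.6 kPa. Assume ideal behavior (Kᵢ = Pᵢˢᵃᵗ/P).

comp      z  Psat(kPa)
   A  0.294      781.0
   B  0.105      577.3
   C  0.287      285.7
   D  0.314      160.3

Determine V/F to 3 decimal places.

V/F = 0.375

Raoult's law: Kᵢ = Pᵢˢᵃᵗ/P = Pᵢˢᵃᵗ/362.6.
  K_A = 781.0/362.6 = 2.15389, K_B = 577.3/362.6 = 1.59211, K_C = 285.7/362.6 = 0.78792, K_D = 160.3/362.6 = 0.44208
Material balance + equilibrium reduce to Σ zᵢ(Kᵢ−1)/(1+V/F(Kᵢ−1)) = 0.
Feasibility: ΣzᵢKᵢ = 1.165, Σzᵢ/Kᵢ = 1.277 — both > 1, two phases present.
Newton iteration, V/F⁰ = 0.61:
  V/F = 0.610: g = -0.0907, g' = -0.396 → V/F = 0.381
  V/F = 0.381: g = -0.0024, g' = -0.386 → V/F = 0.375
Converged at V/F = 0.375.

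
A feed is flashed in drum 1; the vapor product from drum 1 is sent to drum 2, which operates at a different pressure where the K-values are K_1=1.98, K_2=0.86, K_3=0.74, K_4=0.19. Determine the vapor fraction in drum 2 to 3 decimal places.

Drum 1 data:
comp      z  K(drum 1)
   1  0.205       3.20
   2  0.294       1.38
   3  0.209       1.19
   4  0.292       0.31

V/F (drum 2) = 0.165

Drum 1:
Rachford–Rice: g(ψ₁) = Σ zᵢ(Kᵢ−1)/(1+ψ₁(Kᵢ−1)) = 0.
Feasibility: ΣzᵢKᵢ = 1.401, Σzᵢ/Kᵢ = 1.395 — both > 1, two phases present.
Iterate (Newton) starting at ψ₁ = 0.5:
  ψ₁ = 0.500: g = 0.0373, g' = -0.585 → ψ₁ = 0.564
  ψ₁ = 0.564: g = -0.0005, g' = -0.605 → ψ₁ = 0.563
Converged at ψ₁ = 0.563.
Drum-1 compositions:
  1: x = 0.092, y = 0.293
  2: x = 0.242, y = 0.334
  3: x = 0.189, y = 0.225
  4: x = 0.477, y = 0.148
Drum-2 feed = drum-1 vapor: z₂ = (0.2931, 0.3342, 0.2247, 0.1480).
Drum 2:
Let ψ₂ = V/F and solve Σ zᵢ(Kᵢ−1)/(1+ψ₂(Kᵢ−1)) = 0.
Check two-phase: ΣzᵢKᵢ = 1.062 > 1 and Σzᵢ/Kᵢ = 1.619 > 1, so g(0) = 0.062 > 0 and g(1) = -0.619 < 0.
Newton iteration, ψ₂⁰ = 0.68:
  ψ₂ = 0.680: g = -0.2172, g' = -0.613 → ψ₂ = 0.326
  ψ₂ = 0.326: g = -0.0580, g' = -0.366 → ψ₂ = 0.167
  ψ₂ = 0.167: g = -0.0009, g' = -0.361 → ψ₂ = 0.165
Converged at ψ₂ = 0.165.
  1: x = 0.252, y = 0.500
  2: x = 0.342, y = 0.294
  3: x = 0.235, y = 0.174
  4: x = 0.171, y = 0.032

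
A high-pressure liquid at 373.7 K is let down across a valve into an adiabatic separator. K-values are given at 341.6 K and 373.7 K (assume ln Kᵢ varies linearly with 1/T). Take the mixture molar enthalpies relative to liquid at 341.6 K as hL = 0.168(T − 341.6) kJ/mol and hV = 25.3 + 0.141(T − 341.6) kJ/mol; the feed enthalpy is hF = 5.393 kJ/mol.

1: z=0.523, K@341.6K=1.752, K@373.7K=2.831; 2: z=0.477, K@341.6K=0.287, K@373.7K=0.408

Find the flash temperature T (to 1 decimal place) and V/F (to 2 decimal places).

Adiabatic flash: solve Rachford–Rice at each trial T, then check hF = ψ·hV(T) + (1−ψ)·hL(T).
  T = 341.6 K: K = (1.752, 0.287), RR gives ψ = 0.099, H_out = 2.510 kJ/mol
  T = 373.7 K: K = (2.831, 0.408), RR gives ψ = 0.623, H_out = 20.613 kJ/mol
  T = 357.6 K: K = (2.250, 0.345), RR gives ψ = 0.416, H_out = 13.043 kJ/mol
  T = 349.6 K: K = (1.991, 0.315), RR gives ψ = 0.282, H_out = 8.427 kJ/mol
  T = 345.6 K: K = (1.869, 0.301), RR gives ψ = 0.199, H_out = 5.691 kJ/mol
  T = 343.6 K: K = (1.810, 0.294), RR gives ψ = 0.152, H_out = 4.167 kJ/mol
Linear interpolation between T = 343.6 (H_out = 4.167) and T = 345.6 (H_out = 5.691) on hF = 5.393 gives T ≈ 345.2 K, at which ψ = 0.19.

T = 345.2 K, V/F = 0.19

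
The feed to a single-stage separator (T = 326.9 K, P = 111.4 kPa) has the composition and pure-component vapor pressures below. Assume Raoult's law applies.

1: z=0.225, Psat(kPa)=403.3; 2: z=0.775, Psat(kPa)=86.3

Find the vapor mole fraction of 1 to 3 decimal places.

y_1 = 0.287

Raoult's law: Kᵢ = Pᵢˢᵃᵗ/P = Pᵢˢᵃᵗ/111.4.
  K_1 = 403.3/111.4 = 3.62029, K_2 = 86.3/111.4 = 0.77469
Binary case is linear: z₁(K₁−1)(1+ψ(K₂−1)) + z₂(K₂−1)(1+ψ(K₁−1)) = 0
⇒ ψ = [z₁(K₁−1)+z₂(K₂−1)] / [−(K₁−1)(K₂−1)] = 0.4149/0.5904 = 0.703
Compositions from xᵢ = zᵢ/(1+ψ(Kᵢ−1)), yᵢ = Kᵢxᵢ:
  1: x = 0.079, y = 0.287
  2: x = 0.921, y = 0.713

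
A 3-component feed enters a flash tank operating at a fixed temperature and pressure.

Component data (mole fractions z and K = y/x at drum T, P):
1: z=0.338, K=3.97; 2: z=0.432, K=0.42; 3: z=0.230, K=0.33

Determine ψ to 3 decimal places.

Let ψ = V/F and solve Σ zᵢ(Kᵢ−1)/(1+ψ(Kᵢ−1)) = 0.
Check two-phase: ΣzᵢKᵢ = 1.599 > 1 and Σzᵢ/Kᵢ = 1.811 > 1, so g(0) = 0.599 > 0 and g(1) = -0.811 < 0.
Iterate (Newton) starting at ψ = 0.49:
  ψ = 0.490: g = -0.1706, g' = -1.007 → ψ = 0.321
  ψ = 0.321: g = 0.0102, g' = -1.169 → ψ = 0.329
Converged at ψ = 0.329.

ψ = 0.329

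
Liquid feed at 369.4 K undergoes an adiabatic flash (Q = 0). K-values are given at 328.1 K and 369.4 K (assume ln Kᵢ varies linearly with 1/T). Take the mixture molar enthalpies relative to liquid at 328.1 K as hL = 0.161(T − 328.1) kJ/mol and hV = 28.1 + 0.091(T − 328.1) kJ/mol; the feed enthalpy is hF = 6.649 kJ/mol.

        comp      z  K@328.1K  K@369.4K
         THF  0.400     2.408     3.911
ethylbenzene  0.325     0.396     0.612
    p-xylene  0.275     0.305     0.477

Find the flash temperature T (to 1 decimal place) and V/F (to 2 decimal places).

Adiabatic flash: solve Rachford–Rice at each trial T, then check hF = ψ·hV(T) + (1−ψ)·hL(T).
  T = 328.1 K: K = (2.408, 0.396, 0.305), RR gives ψ = 0.193, H_out = 5.421 kJ/mol
  T = 369.4 K: K = (3.911, 0.612, 0.477), RR gives ψ = 0.674, H_out = 23.649 kJ/mol
  T = 348.8 K: K = (3.115, 0.499, 0.387), RR gives ψ = 0.438, H_out = 15.004 kJ/mol
  T = 338.5 K: K = (2.751, 0.446, 0.345), RR gives ψ = 0.323, H_out = 10.508 kJ/mol
  T = 333.3 K: K = (2.577, 0.421, 0.325), RR gives ψ = 0.260, H_out = 8.062 kJ/mol
  T = 330.7 K: K = (2.492, 0.408, 0.315), RR gives ψ = 0.228, H_out = 6.770 kJ/mol
  T = 329.4 K: K = (2.450, 0.402, 0.310), RR gives ψ = 0.210, H_out = 6.103 kJ/mol
Linear interpolation between T = 329.4 (H_out = 6.103) and T = 330.7 (H_out = 6.770) on hF = 6.649 gives T ≈ 330.5 K, at which ψ = 0.22.

T = 330.5 K, V/F = 0.22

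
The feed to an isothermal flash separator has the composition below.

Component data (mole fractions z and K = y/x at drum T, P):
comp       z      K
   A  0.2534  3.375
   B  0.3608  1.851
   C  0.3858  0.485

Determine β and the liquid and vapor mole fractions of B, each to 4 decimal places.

Material balance + equilibrium reduce to Σ zᵢ(Kᵢ−1)/(1+β(Kᵢ−1)) = 0.
g(0) = ΣzᵢKᵢ − 1 = 0.7102 and g(1) = 1 − Σzᵢ/Kᵢ = -0.0655, so a root lies in (0, 1).
Iterate (Newton) starting at β = 0.47:
  β = 0.4700: g = 0.24156, g' = -0.6306 → β = 0.8531
  β = 0.8531: g = 0.02240, g' = -0.5693 → β = 0.8924
  β = 0.8924: g = -0.00023, g' = -0.5817 → β = 0.8920
Converged at β = 0.8920.
Compositions from xᵢ = zᵢ/(1+β(Kᵢ−1)), yᵢ = Kᵢxᵢ:
  A: x = 0.0813, y = 0.2742
  B: x = 0.2051, y = 0.3796
  C: x = 0.7136, y = 0.3461

β = 0.8920, x_B = 0.2051, y_B = 0.3796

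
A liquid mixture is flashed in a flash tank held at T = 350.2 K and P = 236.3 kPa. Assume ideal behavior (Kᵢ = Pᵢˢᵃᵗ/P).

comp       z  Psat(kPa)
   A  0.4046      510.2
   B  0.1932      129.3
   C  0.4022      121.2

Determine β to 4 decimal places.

β = 0.3362

Raoult's law: Kᵢ = Pᵢˢᵃᵗ/P = Pᵢˢᵃᵗ/236.3.
  K_A = 510.2/236.3 = 2.159120, K_B = 129.3/236.3 = 0.547186, K_C = 121.2/236.3 = 0.512907
Newton–Raphson from β = 0.5:
  β = 0.5000: g = -0.07517, g' = -0.4508 → β = 0.3333
  β = 0.3333: g = 0.00139, g' = -0.4738 → β = 0.3362
Converged at β = 0.3362.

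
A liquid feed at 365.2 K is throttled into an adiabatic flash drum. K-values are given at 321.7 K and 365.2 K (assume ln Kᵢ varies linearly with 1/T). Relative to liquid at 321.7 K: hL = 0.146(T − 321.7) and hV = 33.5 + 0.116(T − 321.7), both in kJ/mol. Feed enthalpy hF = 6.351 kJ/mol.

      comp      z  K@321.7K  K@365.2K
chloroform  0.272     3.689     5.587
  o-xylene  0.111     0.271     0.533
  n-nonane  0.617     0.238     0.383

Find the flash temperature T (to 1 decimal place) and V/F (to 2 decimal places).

T = 332.4 K, V/F = 0.14

Adiabatic flash: solve Rachford–Rice at each trial T, then check hF = ψ·hV(T) + (1−ψ)·hL(T).
  T = 321.7 K: K = (3.689, 0.271, 0.238), RR gives ψ = 0.089, H_out = 2.968 kJ/mol
  T = 365.2 K: K = (5.587, 0.533, 0.383), RR gives ψ = 0.298, H_out = 15.955 kJ/mol
  T = 343.4 K: K = (4.598, 0.388, 0.306), RR gives ψ = 0.197, H_out = 9.634 kJ/mol
  T = 332.5 K: K = (4.131, 0.326, 0.271), RR gives ψ = 0.145, H_out = 6.384 kJ/mol
  T = 327.1 K: K = (3.907, 0.298, 0.254), RR gives ψ = 0.118, H_out = 4.708 kJ/mol
  T = 329.8 K: K = (4.019, 0.312, 0.263), RR gives ψ = 0.131, H_out = 5.553 kJ/mol
  T = 331.1 K: K = (4.073, 0.318, 0.267), RR gives ψ = 0.138, H_out = 5.955 kJ/mol
Linear interpolation between T = 331.1 (H_out = 5.955) and T = 332.5 (H_out = 6.384) on hF = 6.351 gives T ≈ 332.4 K, at which ψ = 0.14.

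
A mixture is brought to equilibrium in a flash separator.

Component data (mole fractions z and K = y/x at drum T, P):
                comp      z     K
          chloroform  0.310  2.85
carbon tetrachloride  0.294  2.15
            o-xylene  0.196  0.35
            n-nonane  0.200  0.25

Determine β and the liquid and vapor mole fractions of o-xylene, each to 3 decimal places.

β = 0.590, x_o-xylene = 0.318, y_o-xylene = 0.111

Rachford–Rice: g(β) = Σ zᵢ(Kᵢ−1)/(1+β(Kᵢ−1)) = 0.
Check two-phase: ΣzᵢKᵢ = 1.634 > 1 and Σzᵢ/Kᵢ = 1.606 > 1, so g(0) = 0.634 > 0 and g(1) = -0.606 < 0.
Newton–Raphson from β = 0.52:
  β = 0.520: g = 0.0655, g' = -0.919 → β = 0.591
  β = 0.591: g = -0.0013, g' = -0.961 → β = 0.590
Converged at β = 0.590.
Compositions from xᵢ = zᵢ/(1+β(Kᵢ−1)), yᵢ = Kᵢxᵢ:
  chloroform: x = 0.148, y = 0.422
  carbon tetrachloride: x = 0.175, y = 0.377
  o-xylene: x = 0.318, y = 0.111
  n-nonane: x = 0.359, y = 0.090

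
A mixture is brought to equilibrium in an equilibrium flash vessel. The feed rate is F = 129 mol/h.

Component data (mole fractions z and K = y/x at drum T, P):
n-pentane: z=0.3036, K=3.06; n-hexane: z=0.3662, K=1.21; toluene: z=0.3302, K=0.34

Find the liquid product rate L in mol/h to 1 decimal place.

Material balance + equilibrium reduce to Σ zᵢ(Kᵢ−1)/(1+ψ(Kᵢ−1)) = 0.
Feasibility: ΣzᵢKᵢ = 1.4844, Σzᵢ/Kᵢ = 1.3730 — both > 1, two phases present.
Iterate (Newton) starting at ψ = 0.5:
  ψ = 0.5000: g = 0.05241, g' = -0.6463 → ψ = 0.5811
  ψ = 0.5811: g = -0.00031, g' = -0.6582 → ψ = 0.5806
Converged at ψ = 0.5806.
Then V = ψ·F = 0.5806·129 = 74.9 mol/h and L = F − V = 54.1 mol/h.

L = 54.1 mol/h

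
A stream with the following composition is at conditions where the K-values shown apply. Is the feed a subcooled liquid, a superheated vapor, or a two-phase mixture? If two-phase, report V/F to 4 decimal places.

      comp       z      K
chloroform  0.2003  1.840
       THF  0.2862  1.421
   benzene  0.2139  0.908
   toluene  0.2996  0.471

two-phase, V/F = 0.4299

ΣzᵢKᵢ = 1.1106; Σzᵢ/Kᵢ = 1.1819.
Both exceed 1, so a two-phase solution exists.
Let ψ = V/F and solve Σ zᵢ(Kᵢ−1)/(1+ψ(Kᵢ−1)) = 0.
Newton–Raphson from ψ = 0.61:
  ψ = 0.6100: g = -0.04773, g' = -0.2787 → ψ = 0.4387
  ψ = 0.4387: g = -0.00225, g' = -0.2557 → ψ = 0.4299
Converged at ψ = 0.4299.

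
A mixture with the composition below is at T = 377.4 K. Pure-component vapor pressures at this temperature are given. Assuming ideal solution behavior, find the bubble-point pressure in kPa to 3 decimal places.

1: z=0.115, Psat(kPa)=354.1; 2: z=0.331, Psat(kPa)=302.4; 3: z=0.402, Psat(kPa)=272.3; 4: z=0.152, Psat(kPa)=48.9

At the bubble point ψ → 0, so ΣzᵢKᵢ = 1 with Kᵢ = Pᵢˢᵃᵗ/P ⇒ P = ΣzᵢPᵢˢᵃᵗ.
P = 0.115·354.1 + 0.331·302.4 + 0.402·272.3 + 0.152·48.9 = 257.713 kPa

Pbub = 257.713 kPa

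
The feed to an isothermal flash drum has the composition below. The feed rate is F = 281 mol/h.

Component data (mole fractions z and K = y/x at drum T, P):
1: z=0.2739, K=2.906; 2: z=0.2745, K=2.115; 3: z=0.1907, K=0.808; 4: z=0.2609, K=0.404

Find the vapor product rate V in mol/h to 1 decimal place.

V = 237.7 mol/h

Rachford–Rice: g(ψ) = Σ zᵢ(Kᵢ−1)/(1+ψ(Kᵢ−1)) = 0.
Feasibility: ΣzᵢKᵢ = 1.6360, Σzᵢ/Kᵢ = 1.1058 — both > 1, two phases present.
Newton–Raphson from ψ = 0.37:
  ψ = 0.3700: g = 0.28393, g' = -0.6739 → ψ = 0.7913
  ψ = 0.7913: g = 0.03327, g' = -0.5962 → ψ = 0.8471
  ψ = 0.8471: g = -0.00072, g' = -0.6239 → ψ = 0.8460
Converged at ψ = 0.8460.
Then V = ψ·F = 0.8460·281 = 237.7 mol/h and L = F − V = 43.3 mol/h.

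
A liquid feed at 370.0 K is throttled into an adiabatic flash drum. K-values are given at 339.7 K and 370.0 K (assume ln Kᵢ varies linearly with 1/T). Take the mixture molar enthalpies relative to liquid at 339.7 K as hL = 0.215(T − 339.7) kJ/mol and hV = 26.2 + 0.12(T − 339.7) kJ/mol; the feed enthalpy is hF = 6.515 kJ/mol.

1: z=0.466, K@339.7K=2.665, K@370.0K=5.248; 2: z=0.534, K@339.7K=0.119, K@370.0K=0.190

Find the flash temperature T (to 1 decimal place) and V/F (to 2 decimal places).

T = 341.7 K, V/F = 0.23

Adiabatic flash: solve Rachford–Rice at each trial T, then check hF = ψ·hV(T) + (1−ψ)·hL(T).
  T = 339.7 K: K = (2.665, 0.119), RR gives ψ = 0.208, H_out = 5.455 kJ/mol
  T = 370.0 K: K = (5.248, 0.190), RR gives ψ = 0.450, H_out = 17.000 kJ/mol
  T = 354.9 K: K = (3.799, 0.152), RR gives ψ = 0.359, H_out = 12.148 kJ/mol
  T = 347.3 K: K = (3.194, 0.135), RR gives ψ = 0.295, H_out = 9.156 kJ/mol
  T = 343.5 K: K = (2.920, 0.127), RR gives ψ = 0.256, H_out = 7.421 kJ/mol
  T = 341.6 K: K = (2.791, 0.123), RR gives ψ = 0.233, H_out = 6.472 kJ/mol
Linear interpolation between T = 341.6 (H_out = 6.472) and T = 343.5 (H_out = 7.421) on hF = 6.515 gives T ≈ 341.7 K, at which ψ = 0.23.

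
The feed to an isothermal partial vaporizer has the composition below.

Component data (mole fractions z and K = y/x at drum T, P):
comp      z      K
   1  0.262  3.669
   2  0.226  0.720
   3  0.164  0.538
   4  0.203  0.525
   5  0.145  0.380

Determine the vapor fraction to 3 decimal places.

Let ψ = V/F and solve Σ zᵢ(Kᵢ−1)/(1+ψ(Kᵢ−1)) = 0.
Check two-phase: ΣzᵢKᵢ = 1.374 > 1 and Σzᵢ/Kᵢ = 1.458 > 1, so g(0) = 0.374 > 0 and g(1) = -0.458 < 0.
Newton iteration, ψ⁰ = 0.5:
  ψ = 0.500: g = -0.1293, g' = -0.621 → ψ = 0.292
  ψ = 0.292: g = 0.0148, g' = -0.802 → ψ = 0.310
  ψ = 0.310: g = 0.0003, g' = -0.776 → ψ = 0.311
Converged at ψ = 0.311.

ψ = 0.311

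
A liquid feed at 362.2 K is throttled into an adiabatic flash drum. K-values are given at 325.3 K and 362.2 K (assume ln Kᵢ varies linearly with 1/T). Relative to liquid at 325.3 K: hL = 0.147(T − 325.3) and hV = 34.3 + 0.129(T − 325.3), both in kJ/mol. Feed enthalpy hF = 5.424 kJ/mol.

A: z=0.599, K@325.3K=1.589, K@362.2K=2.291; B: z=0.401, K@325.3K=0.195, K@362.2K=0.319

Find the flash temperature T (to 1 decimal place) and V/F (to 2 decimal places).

Adiabatic flash: solve Rachford–Rice at each trial T, then check hF = ψ·hV(T) + (1−ψ)·hL(T).
  T = 325.3 K: K = (1.589, 0.195), RR gives ψ = 0.063, H_out = 2.171 kJ/mol
  T = 362.2 K: K = (2.291, 0.319), RR gives ψ = 0.569, H_out = 24.562 kJ/mol
  T = 343.8 K: K = (1.928, 0.253), RR gives ψ = 0.370, H_out = 15.272 kJ/mol
  T = 334.6 K: K = (1.756, 0.223), RR gives ψ = 0.240, H_out = 9.572 kJ/mol
  T = 330.0 K: K = (1.672, 0.209), RR gives ψ = 0.161, H_out = 6.192 kJ/mol
  T = 327.6 K: K = (1.630, 0.202), RR gives ψ = 0.113, H_out = 4.224 kJ/mol
  T = 328.8 K: K = (1.651, 0.205), RR gives ψ = 0.138, H_out = 5.228 kJ/mol
Linear interpolation between T = 328.8 (H_out = 5.228) and T = 330.0 (H_out = 6.192) on hF = 5.424 gives T ≈ 329.0 K, at which ψ = 0.14.

T = 329.0 K, V/F = 0.14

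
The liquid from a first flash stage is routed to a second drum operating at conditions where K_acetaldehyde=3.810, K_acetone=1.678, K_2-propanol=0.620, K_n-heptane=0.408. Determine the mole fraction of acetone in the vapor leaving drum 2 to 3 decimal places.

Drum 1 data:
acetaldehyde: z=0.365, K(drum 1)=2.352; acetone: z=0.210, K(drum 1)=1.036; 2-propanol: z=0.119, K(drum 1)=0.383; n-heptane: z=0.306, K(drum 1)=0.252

Drum 1:
Let ψ₁ = V/F and solve Σ zᵢ(Kᵢ−1)/(1+ψ₁(Kᵢ−1)) = 0.
Feasibility: ΣzᵢKᵢ = 1.199, Σzᵢ/Kᵢ = 1.883 — both > 1, two phases present.
Newton–Raphson from ψ₁ = 0.36:
  ψ₁ = 0.360: g = -0.0682, g' = -0.698 → ψ₁ = 0.262
  ψ₁ = 0.262: g = -0.0005, g' = -0.693 → ψ₁ = 0.261
Converged at ψ₁ = 0.261.
Drum-1 compositions:
  acetaldehyde: x = 0.270, y = 0.634
  acetone: x = 0.208, y = 0.216
  2-propanol: x = 0.142, y = 0.054
  n-heptane: x = 0.380, y = 0.096
Drum-2 feed = drum-1 liquid: z₂ = (0.2697, 0.2080, 0.1419, 0.3804).
Drum 2:
Newton iteration, ψ₂⁰ = 0.5:
  ψ₂ = 0.500: g = 0.0340, g' = -0.722 → ψ₂ = 0.547
  ψ₂ = 0.547: g = 0.0004, g' = -0.706 → ψ₂ = 0.548
Converged at ψ₂ = 0.548.
  acetaldehyde: x = 0.106, y = 0.405
  acetone: x = 0.152, y = 0.255
  2-propanol: x = 0.179, y = 0.111
  n-heptane: x = 0.563, y = 0.230

y_acetone (drum 2) = 0.255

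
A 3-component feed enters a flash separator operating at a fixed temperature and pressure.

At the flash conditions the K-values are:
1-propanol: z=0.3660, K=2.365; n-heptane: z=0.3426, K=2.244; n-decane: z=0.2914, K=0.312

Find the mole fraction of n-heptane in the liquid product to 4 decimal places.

Material balance + equilibrium reduce to Σ zᵢ(Kᵢ−1)/(1+ψ(Kᵢ−1)) = 0.
Check two-phase: ΣzᵢKᵢ = 1.7253 > 1 and Σzᵢ/Kᵢ = 1.2414 > 1, so g(0) = 0.7253 > 0 and g(1) = -0.2414 < 0.
Newton–Raphson from ψ = 0.5:
  ψ = 0.5000: g = 0.25408, g' = -0.7629 → ψ = 0.8330
  ψ = 0.8330: g = -0.02657, g' = -1.0341 → ψ = 0.8073
  ψ = 0.8073: g = -0.00066, g' = -0.9842 → ψ = 0.8067
Converged at ψ = 0.8067.
Compositions from xᵢ = zᵢ/(1+ψ(Kᵢ−1)), yᵢ = Kᵢxᵢ:
  1-propanol: x = 0.1742, y = 0.4120
  n-heptane: x = 0.1710, y = 0.3837
  n-decane: x = 0.6548, y = 0.2043

x_n-heptane = 0.1710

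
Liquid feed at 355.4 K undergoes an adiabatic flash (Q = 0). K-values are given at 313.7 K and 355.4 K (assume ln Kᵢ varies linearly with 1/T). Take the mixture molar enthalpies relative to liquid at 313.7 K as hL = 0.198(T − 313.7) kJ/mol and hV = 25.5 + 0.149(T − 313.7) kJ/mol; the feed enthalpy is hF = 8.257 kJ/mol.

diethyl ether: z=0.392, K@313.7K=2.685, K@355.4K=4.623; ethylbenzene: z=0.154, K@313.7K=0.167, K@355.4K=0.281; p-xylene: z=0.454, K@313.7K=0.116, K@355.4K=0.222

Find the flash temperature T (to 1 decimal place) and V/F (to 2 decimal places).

Adiabatic flash: solve Rachford–Rice at each trial T, then check hF = ψ·hV(T) + (1−ψ)·hL(T).
  T = 313.7 K: K = (2.685, 0.167, 0.116), RR gives ψ = 0.089, H_out = 2.274 kJ/mol
  T = 355.4 K: K = (4.623, 0.281, 0.222), RR gives ψ = 0.346, H_out = 16.366 kJ/mol
  T = 334.5 K: K = (3.581, 0.220, 0.164), RR gives ψ = 0.241, H_out = 10.022 kJ/mol
  T = 324.1 K: K = (3.115, 0.193, 0.139), RR gives ψ = 0.175, H_out = 6.429 kJ/mol
  T = 329.3 K: K = (3.344, 0.206, 0.151), RR gives ψ = 0.210, H_out = 8.279 kJ/mol
  T = 326.7 K: K = (3.228, 0.199, 0.145), RR gives ψ = 0.193, H_out = 7.369 kJ/mol
  T = 328.0 K: K = (3.286, 0.203, 0.148), RR gives ψ = 0.201, H_out = 7.827 kJ/mol
Linear interpolation between T = 328.0 (H_out = 7.827) and T = 329.3 (H_out = 8.279) on hF = 8.257 gives T ≈ 329.2 K, at which ψ = 0.21.

T = 329.2 K, V/F = 0.21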